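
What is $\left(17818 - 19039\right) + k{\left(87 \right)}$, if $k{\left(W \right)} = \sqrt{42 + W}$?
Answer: $-1221 + \sqrt{129} \approx -1209.6$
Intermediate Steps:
$\left(17818 - 19039\right) + k{\left(87 \right)} = \left(17818 - 19039\right) + \sqrt{42 + 87} = -1221 + \sqrt{129}$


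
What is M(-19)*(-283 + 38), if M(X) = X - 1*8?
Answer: 6615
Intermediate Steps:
M(X) = -8 + X (M(X) = X - 8 = -8 + X)
M(-19)*(-283 + 38) = (-8 - 19)*(-283 + 38) = -27*(-245) = 6615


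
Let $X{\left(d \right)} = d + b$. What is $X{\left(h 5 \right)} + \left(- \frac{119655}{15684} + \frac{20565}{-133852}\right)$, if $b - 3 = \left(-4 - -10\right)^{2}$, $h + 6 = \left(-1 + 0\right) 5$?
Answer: $- \frac{2080331617}{87472282} \approx -23.783$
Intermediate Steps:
$h = -11$ ($h = -6 + \left(-1 + 0\right) 5 = -6 - 5 = -11$)
$b = 39$ ($b = 3 + \left(-4 - -10\right)^{2} = 3 + \left(-4 + 10\right)^{2} = 3 + 6^{2} = 3 + 36 = 39$)
$X{\left(d \right)} = 39 + d$ ($X{\left(d \right)} = d + 39 = 39 + d$)
$X{\left(h 5 \right)} + \left(- \frac{119655}{15684} + \frac{20565}{-133852}\right) = \left(39 - 55\right) + \left(- \frac{119655}{15684} + \frac{20565}{-133852}\right) = \left(39 - 55\right) + \left(\left(-119655\right) \frac{1}{15684} + 20565 \left(- \frac{1}{133852}\right)\right) = -16 - \frac{680775105}{87472282} = - \frac{2080331617}{87472282}$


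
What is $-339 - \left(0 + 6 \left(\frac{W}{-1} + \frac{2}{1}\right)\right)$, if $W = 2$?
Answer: $-339$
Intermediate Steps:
$-339 - \left(0 + 6 \left(\frac{W}{-1} + \frac{2}{1}\right)\right) = -339 - \left(0 + 6 \left(\frac{2}{-1} + \frac{2}{1}\right)\right) = -339 - \left(0 + 6 \left(2 \left(-1\right) + 2 \cdot 1\right)\right) = -339 - \left(0 + 6 \left(-2 + 2\right)\right) = -339 - \left(0 + 6 \cdot 0\right) = -339 - \left(0 + 0\right) = -339 - 0 = -339 + 0 = -339$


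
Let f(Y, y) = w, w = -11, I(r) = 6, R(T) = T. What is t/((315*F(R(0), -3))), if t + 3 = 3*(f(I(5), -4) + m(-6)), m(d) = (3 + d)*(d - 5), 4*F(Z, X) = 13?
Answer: 4/65 ≈ 0.061538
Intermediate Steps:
F(Z, X) = 13/4 (F(Z, X) = (¼)*13 = 13/4)
f(Y, y) = -11
m(d) = (-5 + d)*(3 + d) (m(d) = (3 + d)*(-5 + d) = (-5 + d)*(3 + d))
t = 63 (t = -3 + 3*(-11 + (-15 + (-6)² - 2*(-6))) = -3 + 3*(-11 + (-15 + 36 + 12)) = -3 + 3*(-11 + 33) = -3 + 3*22 = -3 + 66 = 63)
t/((315*F(R(0), -3))) = 63/((315*(13/4))) = 63/(4095/4) = 63*(4/4095) = 4/65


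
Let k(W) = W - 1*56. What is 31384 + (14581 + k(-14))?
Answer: 45895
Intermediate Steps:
k(W) = -56 + W (k(W) = W - 56 = -56 + W)
31384 + (14581 + k(-14)) = 31384 + (14581 + (-56 - 14)) = 31384 + (14581 - 70) = 31384 + 14511 = 45895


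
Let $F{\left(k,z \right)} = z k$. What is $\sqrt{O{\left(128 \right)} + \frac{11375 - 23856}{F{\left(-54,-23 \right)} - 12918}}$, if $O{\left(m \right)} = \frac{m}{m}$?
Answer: $\frac{\sqrt{1439067}}{834} \approx 1.4384$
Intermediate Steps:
$F{\left(k,z \right)} = k z$
$O{\left(m \right)} = 1$
$\sqrt{O{\left(128 \right)} + \frac{11375 - 23856}{F{\left(-54,-23 \right)} - 12918}} = \sqrt{1 + \frac{11375 - 23856}{\left(-54\right) \left(-23\right) - 12918}} = \sqrt{1 - \frac{12481}{1242 - 12918}} = \sqrt{1 - \frac{12481}{-11676}} = \sqrt{1 - - \frac{1783}{1668}} = \sqrt{1 + \frac{1783}{1668}} = \sqrt{\frac{3451}{1668}} = \frac{\sqrt{1439067}}{834}$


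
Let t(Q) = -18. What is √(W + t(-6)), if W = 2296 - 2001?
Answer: √277 ≈ 16.643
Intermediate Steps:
W = 295
√(W + t(-6)) = √(295 - 18) = √277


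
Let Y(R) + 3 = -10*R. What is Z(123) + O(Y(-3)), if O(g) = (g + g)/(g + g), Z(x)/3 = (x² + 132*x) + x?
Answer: 94465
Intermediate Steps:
Y(R) = -3 - 10*R
Z(x) = 3*x² + 399*x (Z(x) = 3*((x² + 132*x) + x) = 3*(x² + 133*x) = 3*x² + 399*x)
O(g) = 1 (O(g) = (2*g)/((2*g)) = (2*g)*(1/(2*g)) = 1)
Z(123) + O(Y(-3)) = 3*123*(133 + 123) + 1 = 3*123*256 + 1 = 94464 + 1 = 94465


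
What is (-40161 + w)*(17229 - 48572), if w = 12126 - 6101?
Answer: 1069924648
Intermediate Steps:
w = 6025
(-40161 + w)*(17229 - 48572) = (-40161 + 6025)*(17229 - 48572) = -34136*(-31343) = 1069924648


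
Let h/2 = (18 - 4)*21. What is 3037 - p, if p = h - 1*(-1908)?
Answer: 541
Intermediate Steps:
h = 588 (h = 2*((18 - 4)*21) = 2*(14*21) = 2*294 = 588)
p = 2496 (p = 588 - 1*(-1908) = 588 + 1908 = 2496)
3037 - p = 3037 - 1*2496 = 3037 - 2496 = 541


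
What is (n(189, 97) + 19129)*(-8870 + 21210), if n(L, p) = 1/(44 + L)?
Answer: 55000095720/233 ≈ 2.3605e+8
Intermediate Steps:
(n(189, 97) + 19129)*(-8870 + 21210) = (1/(44 + 189) + 19129)*(-8870 + 21210) = (1/233 + 19129)*12340 = (4457058/233)*12340 = 55000095720/233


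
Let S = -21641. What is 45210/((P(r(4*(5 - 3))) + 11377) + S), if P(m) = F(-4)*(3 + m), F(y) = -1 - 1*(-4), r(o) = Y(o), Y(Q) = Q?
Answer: -45210/10231 ≈ -4.4189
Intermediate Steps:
r(o) = o
F(y) = 3 (F(y) = -1 + 4 = 3)
P(m) = 9 + 3*m (P(m) = 3*(3 + m) = 9 + 3*m)
45210/((P(r(4*(5 - 3))) + 11377) + S) = 45210/(((9 + 3*(4*(5 - 3))) + 11377) - 21641) = 45210/(((9 + 3*(4*2)) + 11377) - 21641) = 45210/(((9 + 3*8) + 11377) - 21641) = 45210/(((9 + 24) + 11377) - 21641) = 45210/((33 + 11377) - 21641) = 45210/(11410 - 21641) = 45210/(-10231) = 45210*(-1/10231) = -45210/10231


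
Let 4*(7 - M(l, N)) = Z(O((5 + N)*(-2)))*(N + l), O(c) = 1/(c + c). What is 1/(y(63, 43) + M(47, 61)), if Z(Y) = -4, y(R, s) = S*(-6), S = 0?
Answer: 1/115 ≈ 0.0086956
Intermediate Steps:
y(R, s) = 0 (y(R, s) = 0*(-6) = 0)
O(c) = 1/(2*c)
M(l, N) = 7 + N + l (M(l, N) = 7 - (-1)*(N + l) = 7 - (-4*N - 4*l)/4 = 7 + (N + l) = 7 + N + l)
1/(y(63, 43) + M(47, 61)) = 1/(0 + (7 + 61 + 47)) = 1/(0 + 115) = 1/115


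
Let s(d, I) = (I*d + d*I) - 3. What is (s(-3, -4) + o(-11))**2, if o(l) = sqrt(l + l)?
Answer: (21 + I*sqrt(22))**2 ≈ 419.0 + 197.0*I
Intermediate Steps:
s(d, I) = -3 + 2*I*d (s(d, I) = (I*d + I*d) - 3 = 2*I*d - 3 = -3 + 2*I*d)
o(l) = sqrt(2)*sqrt(l) (o(l) = sqrt(2*l) = sqrt(2)*sqrt(l))
(s(-3, -4) + o(-11))**2 = ((-3 + 2*(-4)*(-3)) + sqrt(2)*sqrt(-11))**2 = ((-3 + 24) + sqrt(2)*(I*sqrt(11)))**2 = (21 + I*sqrt(22))**2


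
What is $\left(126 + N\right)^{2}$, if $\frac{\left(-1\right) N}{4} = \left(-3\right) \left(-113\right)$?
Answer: $1512900$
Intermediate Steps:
$N = -1356$ ($N = - 4 \left(\left(-3\right) \left(-113\right)\right) = \left(-4\right) 339 = -1356$)
$\left(126 + N\right)^{2} = \left(126 - 1356\right)^{2} = \left(-1230\right)^{2} = 1512900$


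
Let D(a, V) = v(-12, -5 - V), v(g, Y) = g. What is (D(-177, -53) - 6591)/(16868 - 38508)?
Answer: 6603/21640 ≈ 0.30513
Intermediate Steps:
D(a, V) = -12
(D(-177, -53) - 6591)/(16868 - 38508) = (-12 - 6591)/(16868 - 38508) = -6603/(-21640) = -6603*(-1/21640) = 6603/21640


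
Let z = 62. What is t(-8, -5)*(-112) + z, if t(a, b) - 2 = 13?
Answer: -1618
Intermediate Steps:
t(a, b) = 15 (t(a, b) = 2 + 13 = 15)
t(-8, -5)*(-112) + z = 15*(-112) + 62 = -1680 + 62 = -1618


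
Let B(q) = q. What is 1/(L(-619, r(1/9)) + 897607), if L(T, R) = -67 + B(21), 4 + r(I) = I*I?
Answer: 1/897561 ≈ 1.1141e-6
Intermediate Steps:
r(I) = -4 + I² (r(I) = -4 + I*I = -4 + I²)
L(T, R) = -46 (L(T, R) = -67 + 21 = -46)
1/(L(-619, r(1/9)) + 897607) = 1/(-46 + 897607) = 1/897561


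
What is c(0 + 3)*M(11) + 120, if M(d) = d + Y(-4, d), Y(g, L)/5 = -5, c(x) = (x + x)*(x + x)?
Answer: -384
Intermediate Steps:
c(x) = 4*x**2 (c(x) = (2*x)*(2*x) = 4*x**2)
Y(g, L) = -25 (Y(g, L) = 5*(-5) = -25)
M(d) = -25 + d (M(d) = d - 25 = -25 + d)
c(0 + 3)*M(11) + 120 = (4*(0 + 3)**2)*(-25 + 11) + 120 = (4*3**2)*(-14) + 120 = (4*9)*(-14) + 120 = 36*(-14) + 120 = -504 + 120 = -384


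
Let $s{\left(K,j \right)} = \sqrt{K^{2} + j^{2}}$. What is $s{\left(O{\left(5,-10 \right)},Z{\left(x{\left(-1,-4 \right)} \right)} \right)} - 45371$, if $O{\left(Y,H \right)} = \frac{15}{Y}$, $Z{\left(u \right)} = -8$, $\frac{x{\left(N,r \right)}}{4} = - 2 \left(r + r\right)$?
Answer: $-45371 + \sqrt{73} \approx -45362.0$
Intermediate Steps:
$x{\left(N,r \right)} = - 16 r$ ($x{\left(N,r \right)} = 4 \left(- 2 \left(r + r\right)\right) = 4 \left(- 2 \cdot 2 r\right) = 4 \left(- 4 r\right) = - 16 r$)
$s{\left(O{\left(5,-10 \right)},Z{\left(x{\left(-1,-4 \right)} \right)} \right)} - 45371 = \sqrt{\left(\frac{15}{5}\right)^{2} + \left(-8\right)^{2}} - 45371 = \sqrt{\left(15 \cdot \frac{1}{5}\right)^{2} + 64} - 45371 = \sqrt{3^{2} + 64} - 45371 = \sqrt{9 + 64} - 45371 = \sqrt{73} - 45371 = -45371 + \sqrt{73}$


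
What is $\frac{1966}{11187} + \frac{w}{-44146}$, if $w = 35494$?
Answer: $- \frac{155140171}{246930651} \approx -0.62827$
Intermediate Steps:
$\frac{1966}{11187} + \frac{w}{-44146} = \frac{1966}{11187} + \frac{35494}{-44146} = 1966 \cdot \frac{1}{11187} + 35494 \left(- \frac{1}{44146}\right) = \frac{1966}{11187} - \frac{17747}{22073} = - \frac{155140171}{246930651}$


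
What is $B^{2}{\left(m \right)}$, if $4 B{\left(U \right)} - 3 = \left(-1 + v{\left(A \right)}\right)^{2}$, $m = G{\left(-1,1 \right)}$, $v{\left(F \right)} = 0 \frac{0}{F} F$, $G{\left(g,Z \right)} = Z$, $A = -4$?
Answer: $1$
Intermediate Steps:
$v{\left(F \right)} = 0$ ($v{\left(F \right)} = 0 \cdot 0 F = 0 F = 0$)
$m = 1$
$B{\left(U \right)} = 1$ ($B{\left(U \right)} = \frac{3}{4} + \frac{\left(-1 + 0\right)^{2}}{4} = \frac{3}{4} + \frac{\left(-1\right)^{2}}{4} = \frac{3}{4} + \frac{1}{4} \cdot 1 = \frac{3}{4} + \frac{1}{4} = 1$)
$B^{2}{\left(m \right)} = 1^{2} = 1$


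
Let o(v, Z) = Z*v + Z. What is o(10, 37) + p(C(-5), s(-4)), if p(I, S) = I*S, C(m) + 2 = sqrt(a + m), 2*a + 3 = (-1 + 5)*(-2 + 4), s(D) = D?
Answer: 415 - 2*I*sqrt(10) ≈ 415.0 - 6.3246*I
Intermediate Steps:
a = 5/2 (a = -3/2 + ((-1 + 5)*(-2 + 4))/2 = -3/2 + (4*2)/2 = -3/2 + (1/2)*8 = -3/2 + 4 = 5/2 ≈ 2.5000)
o(v, Z) = Z + Z*v
C(m) = -2 + sqrt(5/2 + m)
o(10, 37) + p(C(-5), s(-4)) = 37*(1 + 10) + (-2 + sqrt(10 + 4*(-5))/2)*(-4) = 37*11 + (-2 + sqrt(10 - 20)/2)*(-4) = 407 + (-2 + sqrt(-10)/2)*(-4) = 407 + (-2 + (I*sqrt(10))/2)*(-4) = 407 + (-2 + I*sqrt(10)/2)*(-4) = 407 + (8 - 2*I*sqrt(10)) = 415 - 2*I*sqrt(10)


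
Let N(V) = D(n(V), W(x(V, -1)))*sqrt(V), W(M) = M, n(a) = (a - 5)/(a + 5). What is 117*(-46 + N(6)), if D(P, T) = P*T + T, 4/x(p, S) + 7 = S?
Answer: -5382 - 702*sqrt(6)/11 ≈ -5538.3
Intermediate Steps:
x(p, S) = 4/(-7 + S)
n(a) = (-5 + a)/(5 + a)
D(P, T) = T + P*T
N(V) = sqrt(V)*(-1/2 - (-5 + V)/(2*(5 + V))) (N(V) = ((4/(-7 - 1))*(1 + (-5 + V)/(5 + V)))*sqrt(V) = ((4/(-8))*(1 + (-5 + V)/(5 + V)))*sqrt(V) = ((4*(-1/8))*(1 + (-5 + V)/(5 + V)))*sqrt(V) = (-(1 + (-5 + V)/(5 + V))/2)*sqrt(V) = (-1/2 - (-5 + V)/(2*(5 + V)))*sqrt(V) = sqrt(V)*(-1/2 - (-5 + V)/(2*(5 + V))))
117*(-46 + N(6)) = 117*(-46 - 6**(3/2)/(5 + 6)) = 117*(-46 - 1*6*sqrt(6)/11) = 117*(-46 - 1*6*sqrt(6)*1/11) = 117*(-46 - 6*sqrt(6)/11) = -5382 - 702*sqrt(6)/11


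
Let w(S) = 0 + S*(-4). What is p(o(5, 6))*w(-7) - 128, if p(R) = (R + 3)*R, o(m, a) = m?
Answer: 992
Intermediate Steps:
p(R) = R*(3 + R) (p(R) = (3 + R)*R = R*(3 + R))
w(S) = -4*S (w(S) = 0 - 4*S = -4*S)
p(o(5, 6))*w(-7) - 128 = (5*(3 + 5))*(-4*(-7)) - 128 = (5*8)*28 - 128 = 40*28 - 128 = 1120 - 128 = 992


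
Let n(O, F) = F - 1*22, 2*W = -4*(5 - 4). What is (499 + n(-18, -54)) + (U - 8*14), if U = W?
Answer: 309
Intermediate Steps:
W = -2 (W = (-4*(5 - 4))/2 = (-4*1)/2 = (½)*(-4) = -2)
U = -2
n(O, F) = -22 + F (n(O, F) = F - 22 = -22 + F)
(499 + n(-18, -54)) + (U - 8*14) = (499 + (-22 - 54)) + (-2 - 8*14) = (499 - 76) + (-2 - 112) = 423 - 114 = 309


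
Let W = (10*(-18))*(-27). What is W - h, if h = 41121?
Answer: -36261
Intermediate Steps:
W = 4860 (W = -180*(-27) = 4860)
W - h = 4860 - 1*41121 = 4860 - 41121 = -36261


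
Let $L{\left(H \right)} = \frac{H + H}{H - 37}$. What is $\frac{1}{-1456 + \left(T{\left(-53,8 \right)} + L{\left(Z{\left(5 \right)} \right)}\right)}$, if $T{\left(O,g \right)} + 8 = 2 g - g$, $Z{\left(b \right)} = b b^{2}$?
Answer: $- \frac{44}{63939} \approx -0.00068816$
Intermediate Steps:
$Z{\left(b \right)} = b^{3}$
$T{\left(O,g \right)} = -8 + g$ ($T{\left(O,g \right)} = -8 + \left(2 g - g\right) = -8 + g$)
$L{\left(H \right)} = \frac{2 H}{-37 + H}$
$\frac{1}{-1456 + \left(T{\left(-53,8 \right)} + L{\left(Z{\left(5 \right)} \right)}\right)} = \frac{1}{-1456 + \left(\left(-8 + 8\right) + \frac{2 \cdot 5^{3}}{-37 + 5^{3}}\right)} = \frac{1}{-1456 + \left(0 + 2 \cdot 125 \frac{1}{-37 + 125}\right)} = \frac{1}{-1456 + \left(0 + 2 \cdot 125 \cdot \frac{1}{88}\right)} = \frac{1}{-1456 + \left(0 + \frac{125}{44}\right)} = \frac{1}{-1456 + \frac{125}{44}} = \frac{1}{- \frac{63939}{44}} = - \frac{44}{63939}$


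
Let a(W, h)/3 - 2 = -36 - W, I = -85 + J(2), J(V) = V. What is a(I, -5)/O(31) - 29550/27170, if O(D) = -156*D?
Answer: -376661/336908 ≈ -1.1180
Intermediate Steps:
I = -83 (I = -85 + 2 = -83)
a(W, h) = -102 - 3*W (a(W, h) = 6 + 3*(-36 - W) = 6 + (-108 - 3*W) = -102 - 3*W)
a(I, -5)/O(31) - 29550/27170 = (-102 - 3*(-83))/((-156*31)) - 29550/27170 = (-102 + 249)/(-4836) - 29550*1/27170 = 147*(-1/4836) - 2955/2717 = -49/1612 - 2955/2717 = -376661/336908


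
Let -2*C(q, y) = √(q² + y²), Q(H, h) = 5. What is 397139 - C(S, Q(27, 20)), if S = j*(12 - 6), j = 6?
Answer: 397139 + √1321/2 ≈ 3.9716e+5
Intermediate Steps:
S = 36 (S = 6*(12 - 6) = 6*6 = 36)
C(q, y) = -√(q² + y²)/2
397139 - C(S, Q(27, 20)) = 397139 - (-1)*√(36² + 5²)/2 = 397139 - (-1)*√(1296 + 25)/2 = 397139 - (-1)*√1321/2 = 397139 + √1321/2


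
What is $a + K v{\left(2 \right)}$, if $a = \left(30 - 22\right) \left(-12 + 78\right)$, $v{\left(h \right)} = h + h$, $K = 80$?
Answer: $848$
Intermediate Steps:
$v{\left(h \right)} = 2 h$
$a = 528$ ($a = 8 \cdot 66 = 528$)
$a + K v{\left(2 \right)} = 528 + 80 \cdot 2 \cdot 2 = 528 + 80 \cdot 4 = 528 + 320 = 848$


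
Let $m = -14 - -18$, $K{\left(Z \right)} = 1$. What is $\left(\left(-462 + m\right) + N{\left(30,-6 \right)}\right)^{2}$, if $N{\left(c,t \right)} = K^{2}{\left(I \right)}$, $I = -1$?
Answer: $208849$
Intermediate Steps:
$m = 4$ ($m = -14 + 18 = 4$)
$N{\left(c,t \right)} = 1$ ($N{\left(c,t \right)} = 1^{2} = 1$)
$\left(\left(-462 + m\right) + N{\left(30,-6 \right)}\right)^{2} = \left(\left(-462 + 4\right) + 1\right)^{2} = \left(-458 + 1\right)^{2} = \left(-457\right)^{2} = 208849$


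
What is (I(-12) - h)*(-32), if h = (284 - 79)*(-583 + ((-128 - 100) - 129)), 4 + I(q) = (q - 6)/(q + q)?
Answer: -6166296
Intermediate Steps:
I(q) = -4 + (-6 + q)/(2*q) (I(q) = -4 + (q - 6)/(q + q) = -4 + (-6 + q)/((2*q)) = -4 + (-6 + q)*(1/(2*q)) = -4 + (-6 + q)/(2*q))
h = -192700 (h = 205*(-583 + (-228 - 129)) = 205*(-583 - 357) = 205*(-940) = -192700)
(I(-12) - h)*(-32) = ((-7/2 - 3/(-12)) - 1*(-192700))*(-32) = ((-7/2 - 3*(-1/12)) + 192700)*(-32) = ((-7/2 + 1/4) + 192700)*(-32) = (-13/4 + 192700)*(-32) = (770787/4)*(-32) = -6166296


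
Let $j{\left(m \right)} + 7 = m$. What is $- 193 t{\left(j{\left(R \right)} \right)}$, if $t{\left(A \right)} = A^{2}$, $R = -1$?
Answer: $-12352$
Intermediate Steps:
$j{\left(m \right)} = -7 + m$
$- 193 t{\left(j{\left(R \right)} \right)} = - 193 \left(-7 - 1\right)^{2} = - 193 \left(-8\right)^{2} = \left(-193\right) 64 = -12352$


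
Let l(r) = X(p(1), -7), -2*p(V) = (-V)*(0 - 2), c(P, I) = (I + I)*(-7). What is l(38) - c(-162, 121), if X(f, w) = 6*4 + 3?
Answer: 1721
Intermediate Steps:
c(P, I) = -14*I (c(P, I) = (2*I)*(-7) = -14*I)
p(V) = -V (p(V) = -(-V)*(0 - 2)/2 = -(-V)*(-2)/2 = -V)
X(f, w) = 27 (X(f, w) = 24 + 3 = 27)
l(r) = 27
l(38) - c(-162, 121) = 27 - (-14)*121 = 27 - 1*(-1694) = 27 + 1694 = 1721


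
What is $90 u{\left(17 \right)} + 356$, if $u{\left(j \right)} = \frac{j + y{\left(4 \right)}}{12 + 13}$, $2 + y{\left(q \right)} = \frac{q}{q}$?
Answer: $\frac{2068}{5} \approx 413.6$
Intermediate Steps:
$y{\left(q \right)} = -1$ ($y{\left(q \right)} = -2 + \frac{q}{q} = -2 + 1 = -1$)
$u{\left(j \right)} = - \frac{1}{25} + \frac{j}{25}$ ($u{\left(j \right)} = \frac{j - 1}{12 + 13} = \frac{-1 + j}{25} = \left(-1 + j\right) \frac{1}{25} = - \frac{1}{25} + \frac{j}{25}$)
$90 u{\left(17 \right)} + 356 = 90 \left(- \frac{1}{25} + \frac{1}{25} \cdot 17\right) + 356 = 90 \left(- \frac{1}{25} + \frac{17}{25}\right) + 356 = 90 \cdot \frac{16}{25} + 356 = \frac{288}{5} + 356 = \frac{2068}{5}$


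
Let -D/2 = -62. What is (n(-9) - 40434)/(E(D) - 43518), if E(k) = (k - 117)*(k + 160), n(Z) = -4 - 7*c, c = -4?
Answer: 4041/4153 ≈ 0.97303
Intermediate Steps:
n(Z) = 24 (n(Z) = -4 - 7*(-4) = -4 + 28 = 24)
D = 124 (D = -2*(-62) = 124)
E(k) = (-117 + k)*(160 + k)
(n(-9) - 40434)/(E(D) - 43518) = (24 - 40434)/((-18720 + 124**2 + 43*124) - 43518) = -40410/((-18720 + 15376 + 5332) - 43518) = -40410/(1988 - 43518) = -40410/(-41530) = -40410*(-1/41530) = 4041/4153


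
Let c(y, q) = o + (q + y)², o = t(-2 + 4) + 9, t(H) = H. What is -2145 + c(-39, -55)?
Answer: 6702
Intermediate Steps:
o = 11 (o = (-2 + 4) + 9 = 2 + 9 = 11)
c(y, q) = 11 + (q + y)²
-2145 + c(-39, -55) = -2145 + (11 + (-55 - 39)²) = -2145 + (11 + (-94)²) = -2145 + (11 + 8836) = -2145 + 8847 = 6702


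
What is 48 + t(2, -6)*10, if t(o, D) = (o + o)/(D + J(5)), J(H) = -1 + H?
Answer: 28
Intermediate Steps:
t(o, D) = 2*o/(4 + D) (t(o, D) = (o + o)/(D + (-1 + 5)) = (2*o)/(D + 4) = (2*o)/(4 + D) = 2*o/(4 + D))
48 + t(2, -6)*10 = 48 + (2*2/(4 - 6))*10 = 48 + (2*2/(-2))*10 = 48 + (2*2*(-½))*10 = 48 - 2*10 = 48 - 20 = 28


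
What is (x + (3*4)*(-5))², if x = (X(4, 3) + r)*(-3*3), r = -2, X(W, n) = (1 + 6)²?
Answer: 233289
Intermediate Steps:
X(W, n) = 49 (X(W, n) = 7² = 49)
x = -423 (x = (49 - 2)*(-3*3) = 47*(-9) = -423)
(x + (3*4)*(-5))² = (-423 + (3*4)*(-5))² = (-423 + 12*(-5))² = (-423 - 60)² = (-483)² = 233289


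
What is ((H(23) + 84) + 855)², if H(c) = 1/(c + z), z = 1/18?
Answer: 151868428209/172225 ≈ 8.8180e+5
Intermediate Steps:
z = 1/18 ≈ 0.055556
H(c) = 1/(1/18 + c) (H(c) = 1/(c + 1/18) = 1/(1/18 + c))
((H(23) + 84) + 855)² = ((18/(1 + 18*23) + 84) + 855)² = ((18/(1 + 414) + 84) + 855)² = ((18/415 + 84) + 855)² = (34878/415 + 855)² = (389703/415)² = 151868428209/172225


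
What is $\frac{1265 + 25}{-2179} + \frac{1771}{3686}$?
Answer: $- \frac{895931}{8031794} \approx -0.11155$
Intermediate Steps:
$\frac{1265 + 25}{-2179} + \frac{1771}{3686} = 1290 \left(- \frac{1}{2179}\right) + 1771 \cdot \frac{1}{3686} = - \frac{1290}{2179} + \frac{1771}{3686} = - \frac{895931}{8031794}$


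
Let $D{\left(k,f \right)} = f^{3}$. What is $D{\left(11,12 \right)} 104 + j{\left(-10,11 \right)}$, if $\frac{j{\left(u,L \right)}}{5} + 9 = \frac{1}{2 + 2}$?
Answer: $\frac{718673}{4} \approx 1.7967 \cdot 10^{5}$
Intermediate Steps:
$j{\left(u,L \right)} = - \frac{175}{4}$ ($j{\left(u,L \right)} = -45 + \frac{5}{2 + 2} = -45 + \frac{5}{4} = - \frac{175}{4}$)
$D{\left(11,12 \right)} 104 + j{\left(-10,11 \right)} = 12^{3} \cdot 104 - \frac{175}{4} = 1728 \cdot 104 - \frac{175}{4} = 179712 - \frac{175}{4} = \frac{718673}{4}$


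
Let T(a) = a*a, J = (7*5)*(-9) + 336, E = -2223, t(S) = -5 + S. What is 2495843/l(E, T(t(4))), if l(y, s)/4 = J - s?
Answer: 2495843/80 ≈ 31198.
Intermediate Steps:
J = 21 (J = 35*(-9) + 336 = -315 + 336 = 21)
T(a) = a²
l(y, s) = 84 - 4*s (l(y, s) = 4*(21 - s) = 84 - 4*s)
2495843/l(E, T(t(4))) = 2495843/(84 - 4*(-5 + 4)²) = 2495843/(84 - 4*(-1)²) = 2495843/(84 - 4*1) = 2495843/(84 - 4) = 2495843/80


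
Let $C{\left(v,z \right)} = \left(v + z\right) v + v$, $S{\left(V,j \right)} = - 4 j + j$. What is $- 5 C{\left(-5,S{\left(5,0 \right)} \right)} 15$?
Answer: $-1500$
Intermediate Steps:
$S{\left(V,j \right)} = - 3 j$
$C{\left(v,z \right)} = v + v \left(v + z\right)$ ($C{\left(v,z \right)} = v \left(v + z\right) + v = v + v \left(v + z\right)$)
$- 5 C{\left(-5,S{\left(5,0 \right)} \right)} 15 = - 5 \left(- 5 \left(1 - 5 - 0\right)\right) 15 = - 5 \left(- 5 \left(1 - 5 + 0\right)\right) 15 = - 5 \left(\left(-5\right) \left(-4\right)\right) 15 = \left(-5\right) 20 \cdot 15 = \left(-100\right) 15 = -1500$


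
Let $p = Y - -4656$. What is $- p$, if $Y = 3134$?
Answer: $-7790$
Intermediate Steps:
$p = 7790$ ($p = 3134 - -4656 = 3134 + 4656 = 7790$)
$- p = \left(-1\right) 7790 = -7790$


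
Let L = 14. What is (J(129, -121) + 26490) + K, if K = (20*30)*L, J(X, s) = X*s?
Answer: 19281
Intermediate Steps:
K = 8400 (K = (20*30)*14 = 600*14 = 8400)
(J(129, -121) + 26490) + K = (129*(-121) + 26490) + 8400 = (-15609 + 26490) + 8400 = 10881 + 8400 = 19281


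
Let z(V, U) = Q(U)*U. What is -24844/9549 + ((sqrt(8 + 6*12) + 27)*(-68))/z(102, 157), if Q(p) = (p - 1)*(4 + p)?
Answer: -8165224241/3137810949 - 68*sqrt(5)/985803 ≈ -2.6024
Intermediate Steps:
Q(p) = (-1 + p)*(4 + p)
z(V, U) = U*(-4 + U**2 + 3*U) (z(V, U) = (-4 + U**2 + 3*U)*U = U*(-4 + U**2 + 3*U))
-24844/9549 + ((sqrt(8 + 6*12) + 27)*(-68))/z(102, 157) = -24844/9549 + ((sqrt(8 + 6*12) + 27)*(-68))/((157*(-4 + 157**2 + 3*157))) = -24844*1/9549 + ((sqrt(8 + 72) + 27)*(-68))/((157*(-4 + 24649 + 471))) = -24844/9549 + ((sqrt(80) + 27)*(-68))/((157*25116)) = -24844/9549 + ((4*sqrt(5) + 27)*(-68))/3943212 = -24844/9549 + ((27 + 4*sqrt(5))*(-68))*(1/3943212) = -24844/9549 + (-1836 - 272*sqrt(5))*(1/3943212) = -24844/9549 + (-153/328601 - 68*sqrt(5)/985803) = -8165224241/3137810949 - 68*sqrt(5)/985803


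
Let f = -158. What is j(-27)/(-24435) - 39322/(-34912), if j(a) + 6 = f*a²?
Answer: 830379421/142179120 ≈ 5.8404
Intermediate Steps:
j(a) = -6 - 158*a²
j(-27)/(-24435) - 39322/(-34912) = (-6 - 158*(-27)²)/(-24435) - 39322/(-34912) = (-6 - 158*729)*(-1/24435) - 39322*(-1/34912) = (-6 - 115182)*(-1/24435) + 19661/17456 = -115188*(-1/24435) + 19661/17456 = 38396/8145 + 19661/17456 = 830379421/142179120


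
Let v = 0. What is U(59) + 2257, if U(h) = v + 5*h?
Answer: 2552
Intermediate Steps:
U(h) = 5*h (U(h) = 0 + 5*h = 5*h)
U(59) + 2257 = 5*59 + 2257 = 295 + 2257 = 2552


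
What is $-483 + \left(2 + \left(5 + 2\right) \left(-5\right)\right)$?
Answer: $-516$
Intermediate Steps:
$-483 + \left(2 + \left(5 + 2\right) \left(-5\right)\right) = -483 + \left(2 + 7 \left(-5\right)\right) = -483 + \left(2 - 35\right) = -483 - 33 = -516$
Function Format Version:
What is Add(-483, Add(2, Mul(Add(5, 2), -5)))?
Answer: -516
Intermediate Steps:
Add(-483, Add(2, Mul(Add(5, 2), -5))) = Add(-483, Add(2, Mul(7, -5))) = Add(-483, Add(2, -35)) = Add(-483, -33) = -516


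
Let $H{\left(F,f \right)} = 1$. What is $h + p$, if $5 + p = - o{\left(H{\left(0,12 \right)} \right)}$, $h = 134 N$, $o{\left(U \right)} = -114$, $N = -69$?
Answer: $-9137$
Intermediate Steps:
$h = -9246$ ($h = 134 \left(-69\right) = -9246$)
$p = 109$ ($p = -5 - -114 = -5 + 114 = 109$)
$h + p = -9246 + 109 = -9137$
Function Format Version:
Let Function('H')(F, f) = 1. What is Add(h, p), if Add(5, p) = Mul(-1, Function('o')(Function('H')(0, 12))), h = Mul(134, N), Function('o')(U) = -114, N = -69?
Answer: -9137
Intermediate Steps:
h = -9246 (h = Mul(134, -69) = -9246)
p = 109 (p = Add(-5, Mul(-1, -114)) = Add(-5, 114) = 109)
Add(h, p) = Add(-9246, 109) = -9137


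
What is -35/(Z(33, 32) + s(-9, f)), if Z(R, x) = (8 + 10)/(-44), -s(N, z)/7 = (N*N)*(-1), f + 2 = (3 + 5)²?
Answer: -154/2493 ≈ -0.061773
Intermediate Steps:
f = 62 (f = -2 + (3 + 5)² = -2 + 8² = -2 + 64 = 62)
s(N, z) = 7*N² (s(N, z) = -7*N*N*(-1) = -7*N²*(-1) = -(-7)*N² = 7*N²)
Z(R, x) = -9/22 (Z(R, x) = 18*(-1/44) = -9/22)
-35/(Z(33, 32) + s(-9, f)) = -35/(-9/22 + 7*(-9)²) = -35/(-9/22 + 7*81) = -35/(-9/22 + 567) = -35/(12465/22) = (22/12465)*(-35) = -154/2493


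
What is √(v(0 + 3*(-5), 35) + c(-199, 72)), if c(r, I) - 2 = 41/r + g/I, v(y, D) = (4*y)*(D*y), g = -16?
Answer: √11227443685/597 ≈ 177.49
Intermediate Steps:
v(y, D) = 4*D*y²
c(r, I) = 2 - 16/I + 41/r (c(r, I) = 2 + (41/r - 16/I) = 2 + (-16/I + 41/r) = 2 - 16/I + 41/r)
√(v(0 + 3*(-5), 35) + c(-199, 72)) = √(4*35*(0 + 3*(-5))² + (2 - 16/72 + 41/(-199))) = √(4*35*(0 - 15)² + (2 - 16*1/72 + 41*(-1/199))) = √(4*35*(-15)² + (2 - 2/9 - 41/199)) = √(4*35*225 + 2815/1791) = √(31500 + 2815/1791) = √(56419315/1791) = √11227443685/597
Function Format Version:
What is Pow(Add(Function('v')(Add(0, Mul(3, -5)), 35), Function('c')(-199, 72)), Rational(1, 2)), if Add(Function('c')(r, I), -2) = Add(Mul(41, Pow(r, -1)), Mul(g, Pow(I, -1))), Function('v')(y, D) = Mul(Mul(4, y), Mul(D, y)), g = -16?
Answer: Mul(Rational(1, 597), Pow(11227443685, Rational(1, 2))) ≈ 177.49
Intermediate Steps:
Function('v')(y, D) = Mul(4, D, Pow(y, 2))
Function('c')(r, I) = Add(2, Mul(-16, Pow(I, -1)), Mul(41, Pow(r, -1))) (Function('c')(r, I) = Add(2, Add(Mul(41, Pow(r, -1)), Mul(-16, Pow(I, -1)))) = Add(2, Add(Mul(-16, Pow(I, -1)), Mul(41, Pow(r, -1)))) = Add(2, Mul(-16, Pow(I, -1)), Mul(41, Pow(r, -1))))
Pow(Add(Function('v')(Add(0, Mul(3, -5)), 35), Function('c')(-199, 72)), Rational(1, 2)) = Pow(Add(Mul(4, 35, Pow(Add(0, Mul(3, -5)), 2)), Add(2, Mul(-16, Pow(72, -1)), Mul(41, Pow(-199, -1)))), Rational(1, 2)) = Pow(Add(Mul(4, 35, Pow(Add(0, -15), 2)), Add(2, Mul(-16, Rational(1, 72)), Mul(41, Rational(-1, 199)))), Rational(1, 2)) = Pow(Add(Mul(4, 35, Pow(-15, 2)), Add(2, Rational(-2, 9), Rational(-41, 199))), Rational(1, 2)) = Pow(Add(Mul(4, 35, 225), Rational(2815, 1791)), Rational(1, 2)) = Pow(Add(31500, Rational(2815, 1791)), Rational(1, 2)) = Pow(Rational(56419315, 1791), Rational(1, 2)) = Mul(Rational(1, 597), Pow(11227443685, Rational(1, 2)))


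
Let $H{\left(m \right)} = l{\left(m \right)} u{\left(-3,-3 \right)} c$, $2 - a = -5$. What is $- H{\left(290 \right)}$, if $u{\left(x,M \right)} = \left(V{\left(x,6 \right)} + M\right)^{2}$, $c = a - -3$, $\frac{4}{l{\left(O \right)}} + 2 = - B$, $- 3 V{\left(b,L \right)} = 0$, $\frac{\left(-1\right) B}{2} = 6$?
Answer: $-36$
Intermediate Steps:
$a = 7$ ($a = 2 - -5 = 2 + 5 = 7$)
$B = -12$ ($B = \left(-2\right) 6 = -12$)
$V{\left(b,L \right)} = 0$ ($V{\left(b,L \right)} = \left(- \frac{1}{3}\right) 0 = 0$)
$l{\left(O \right)} = \frac{2}{5}$ ($l{\left(O \right)} = \frac{4}{-2 - -12} = \frac{4}{-2 + 12} = \frac{4}{10} = 4 \cdot \frac{1}{10} = \frac{2}{5}$)
$c = 10$ ($c = 7 - -3 = 7 + 3 = 10$)
$u{\left(x,M \right)} = M^{2}$ ($u{\left(x,M \right)} = \left(0 + M\right)^{2} = M^{2}$)
$H{\left(m \right)} = 36$ ($H{\left(m \right)} = \frac{2 \left(-3\right)^{2}}{5} \cdot 10 = \frac{2}{5} \cdot 9 \cdot 10 = \frac{18}{5} \cdot 10 = 36$)
$- H{\left(290 \right)} = \left(-1\right) 36 = -36$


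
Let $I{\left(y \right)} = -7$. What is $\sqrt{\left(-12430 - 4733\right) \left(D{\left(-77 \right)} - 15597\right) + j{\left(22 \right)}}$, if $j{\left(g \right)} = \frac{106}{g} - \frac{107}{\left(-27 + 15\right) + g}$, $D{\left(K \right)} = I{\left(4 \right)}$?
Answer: $\frac{\sqrt{3240518498030}}{110} \approx 16365.0$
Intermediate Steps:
$D{\left(K \right)} = -7$
$j{\left(g \right)} = - \frac{107}{-12 + g} + \frac{106}{g}$ ($j{\left(g \right)} = \frac{106}{g} - \frac{107}{-12 + g} = - \frac{107}{-12 + g} + \frac{106}{g}$)
$\sqrt{\left(-12430 - 4733\right) \left(D{\left(-77 \right)} - 15597\right) + j{\left(22 \right)}} = \sqrt{\left(-12430 - 4733\right) \left(-7 - 15597\right) + \frac{-1272 - 22}{22 \left(-12 + 22\right)}} = \sqrt{\left(-17163\right) \left(-15604\right) + \frac{-1272 - 22}{22 \cdot 10}} = \sqrt{267811452 + \frac{1}{22} \cdot \frac{1}{10} \left(-1294\right)} = \sqrt{267811452 - \frac{647}{110}} = \sqrt{\frac{29459259073}{110}} = \frac{\sqrt{3240518498030}}{110}$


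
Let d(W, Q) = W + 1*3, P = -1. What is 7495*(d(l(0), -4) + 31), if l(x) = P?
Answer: 247335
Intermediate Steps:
l(x) = -1
d(W, Q) = 3 + W (d(W, Q) = W + 3 = 3 + W)
7495*(d(l(0), -4) + 31) = 7495*((3 - 1) + 31) = 7495*(2 + 31) = 7495*33 = 247335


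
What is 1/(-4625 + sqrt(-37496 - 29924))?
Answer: -925/4291609 - 2*I*sqrt(16855)/21458045 ≈ -0.00021554 - 1.2101e-5*I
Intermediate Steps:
1/(-4625 + sqrt(-37496 - 29924)) = 1/(-4625 + sqrt(-67420)) = 1/(-4625 + 2*I*sqrt(16855))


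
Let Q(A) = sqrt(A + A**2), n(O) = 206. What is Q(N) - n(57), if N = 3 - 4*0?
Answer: -206 + 2*sqrt(3) ≈ -202.54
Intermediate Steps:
N = 3 (N = 3 + 0 = 3)
Q(N) - n(57) = sqrt(3*(1 + 3)) - 1*206 = sqrt(3*4) - 206 = sqrt(12) - 206 = 2*sqrt(3) - 206 = -206 + 2*sqrt(3)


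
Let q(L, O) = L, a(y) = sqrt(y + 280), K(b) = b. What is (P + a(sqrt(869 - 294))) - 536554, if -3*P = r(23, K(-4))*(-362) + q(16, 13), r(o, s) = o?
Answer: -533784 + sqrt(280 + 5*sqrt(23)) ≈ -5.3377e+5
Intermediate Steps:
a(y) = sqrt(280 + y)
P = 2770 (P = -(23*(-362) + 16)/3 = -(-8326 + 16)/3 = -1/3*(-8310) = 2770)
(P + a(sqrt(869 - 294))) - 536554 = (2770 + sqrt(280 + sqrt(869 - 294))) - 536554 = (2770 + sqrt(280 + sqrt(575))) - 536554 = (2770 + sqrt(280 + 5*sqrt(23))) - 536554 = -533784 + sqrt(280 + 5*sqrt(23))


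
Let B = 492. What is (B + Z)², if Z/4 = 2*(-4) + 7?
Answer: 238144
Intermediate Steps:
Z = -4 (Z = 4*(2*(-4) + 7) = 4*(-8 + 7) = 4*(-1) = -4)
(B + Z)² = (492 - 4)² = 488² = 238144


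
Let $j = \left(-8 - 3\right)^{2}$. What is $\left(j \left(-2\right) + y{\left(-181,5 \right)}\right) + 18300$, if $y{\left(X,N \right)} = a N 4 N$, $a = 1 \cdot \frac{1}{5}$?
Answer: $18078$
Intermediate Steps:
$a = \frac{1}{5}$ ($a = 1 \cdot \frac{1}{5} = \frac{1}{5} \approx 0.2$)
$j = 121$ ($j = \left(-11\right)^{2} = 121$)
$y{\left(X,N \right)} = \frac{4 N^{2}}{5}$ ($y{\left(X,N \right)} = \frac{N 4}{5} N = \frac{4 N}{5} N = \frac{4 N^{2}}{5}$)
$\left(j \left(-2\right) + y{\left(-181,5 \right)}\right) + 18300 = \left(121 \left(-2\right) + \frac{4 \cdot 5^{2}}{5}\right) + 18300 = \left(-242 + \frac{4}{5} \cdot 25\right) + 18300 = \left(-242 + 20\right) + 18300 = -222 + 18300 = 18078$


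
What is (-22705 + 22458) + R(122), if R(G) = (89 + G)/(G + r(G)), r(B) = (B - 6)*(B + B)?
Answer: -7021011/28426 ≈ -246.99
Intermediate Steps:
r(B) = 2*B*(-6 + B) (r(B) = (-6 + B)*(2*B) = 2*B*(-6 + B))
R(G) = (89 + G)/(G + 2*G*(-6 + G))
(-22705 + 22458) + R(122) = (-22705 + 22458) + (89 + 122)/(122*(-11 + 2*122)) = -247 + (1/122)*211/(-11 + 244) = -247 + (1/122)*211/233 = -247 + (1/122)*(1/233)*211 = -247 + 211/28426 = -7021011/28426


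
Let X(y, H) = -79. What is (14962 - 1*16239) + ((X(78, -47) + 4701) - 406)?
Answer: 2939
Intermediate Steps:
(14962 - 1*16239) + ((X(78, -47) + 4701) - 406) = (14962 - 1*16239) + ((-79 + 4701) - 406) = (14962 - 16239) + (4622 - 406) = -1277 + 4216 = 2939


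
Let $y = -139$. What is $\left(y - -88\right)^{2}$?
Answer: $2601$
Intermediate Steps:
$\left(y - -88\right)^{2} = \left(-139 - -88\right)^{2} = \left(-139 + 88\right)^{2} = \left(-51\right)^{2} = 2601$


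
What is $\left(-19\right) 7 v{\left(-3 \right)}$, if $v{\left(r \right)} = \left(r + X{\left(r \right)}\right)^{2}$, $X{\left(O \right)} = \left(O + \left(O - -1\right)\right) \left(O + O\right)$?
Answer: $-96957$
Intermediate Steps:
$X{\left(O \right)} = 2 O \left(1 + 2 O\right)$ ($X{\left(O \right)} = \left(O + \left(O + 1\right)\right) 2 O = \left(O + \left(1 + O\right)\right) 2 O = \left(1 + 2 O\right) 2 O = 2 O \left(1 + 2 O\right)$)
$v{\left(r \right)} = \left(r + 2 r \left(1 + 2 r\right)\right)^{2}$
$\left(-19\right) 7 v{\left(-3 \right)} = \left(-19\right) 7 \left(-3\right)^{2} \left(3 + 4 \left(-3\right)\right)^{2} = - 133 \cdot 9 \left(3 - 12\right)^{2} = - 133 \cdot 9 \left(-9\right)^{2} = - 133 \cdot 9 \cdot 81 = \left(-133\right) 729 = -96957$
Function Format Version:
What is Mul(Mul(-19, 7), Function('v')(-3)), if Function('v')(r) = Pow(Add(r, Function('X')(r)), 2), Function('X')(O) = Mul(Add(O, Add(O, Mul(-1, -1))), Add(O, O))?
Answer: -96957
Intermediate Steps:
Function('X')(O) = Mul(2, O, Add(1, Mul(2, O))) (Function('X')(O) = Mul(Add(O, Add(O, 1)), Mul(2, O)) = Mul(Add(O, Add(1, O)), Mul(2, O)) = Mul(Add(1, Mul(2, O)), Mul(2, O)) = Mul(2, O, Add(1, Mul(2, O))))
Function('v')(r) = Pow(Add(r, Mul(2, r, Add(1, Mul(2, r)))), 2)
Mul(Mul(-19, 7), Function('v')(-3)) = Mul(Mul(-19, 7), Mul(Pow(-3, 2), Pow(Add(3, Mul(4, -3)), 2))) = Mul(-133, Mul(9, Pow(Add(3, -12), 2))) = Mul(-133, Mul(9, Pow(-9, 2))) = Mul(-133, Mul(9, 81)) = Mul(-133, 729) = -96957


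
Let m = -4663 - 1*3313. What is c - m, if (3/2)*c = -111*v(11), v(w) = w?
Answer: 7162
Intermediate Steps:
m = -7976 (m = -4663 - 3313 = -7976)
c = -814 (c = 2*(-111*11)/3 = (⅔)*(-1221) = -814)
c - m = -814 - 1*(-7976) = -814 + 7976 = 7162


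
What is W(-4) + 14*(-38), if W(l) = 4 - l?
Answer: -524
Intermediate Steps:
W(-4) + 14*(-38) = (4 - 1*(-4)) + 14*(-38) = (4 + 4) - 532 = 8 - 532 = -524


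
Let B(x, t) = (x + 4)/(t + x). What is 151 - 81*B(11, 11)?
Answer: 2107/22 ≈ 95.773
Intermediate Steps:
B(x, t) = (4 + x)/(t + x)
151 - 81*B(11, 11) = 151 - 81*(4 + 11)/(11 + 11) = 151 - 81*15/22 = 151 - 1215/22 = 2107/22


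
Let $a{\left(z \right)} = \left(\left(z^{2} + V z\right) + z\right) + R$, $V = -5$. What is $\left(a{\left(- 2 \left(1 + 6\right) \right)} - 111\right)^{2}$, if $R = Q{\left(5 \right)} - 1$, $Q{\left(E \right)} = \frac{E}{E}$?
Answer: $19881$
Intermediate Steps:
$Q{\left(E \right)} = 1$
$R = 0$ ($R = 1 - 1 = 0$)
$a{\left(z \right)} = z^{2} - 4 z$ ($a{\left(z \right)} = \left(\left(z^{2} - 5 z\right) + z\right) + 0 = \left(z^{2} - 4 z\right) + 0 = z^{2} - 4 z$)
$\left(a{\left(- 2 \left(1 + 6\right) \right)} - 111\right)^{2} = \left(- 2 \left(1 + 6\right) \left(-4 - 2 \left(1 + 6\right)\right) - 111\right)^{2} = \left(\left(-2\right) 7 \left(-4 - 14\right) - 111\right)^{2} = \left(- 14 \left(-4 - 14\right) - 111\right)^{2} = \left(\left(-14\right) \left(-18\right) - 111\right)^{2} = \left(252 - 111\right)^{2} = 141^{2} = 19881$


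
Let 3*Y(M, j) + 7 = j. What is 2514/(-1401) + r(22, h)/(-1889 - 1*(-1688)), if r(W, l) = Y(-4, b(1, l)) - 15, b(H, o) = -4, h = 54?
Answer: -479162/281601 ≈ -1.7016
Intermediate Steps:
Y(M, j) = -7/3 + j/3
r(W, l) = -56/3 (r(W, l) = (-7/3 + (1/3)*(-4)) - 15 = (-7/3 - 4/3) - 15 = -11/3 - 15 = -56/3)
2514/(-1401) + r(22, h)/(-1889 - 1*(-1688)) = 2514/(-1401) - 56/(3*(-1889 - 1*(-1688))) = 2514*(-1/1401) - 56/(3*(-1889 + 1688)) = -838/467 - 56/3/(-201) = -838/467 - 56/3*(-1/201) = -838/467 + 56/603 = -479162/281601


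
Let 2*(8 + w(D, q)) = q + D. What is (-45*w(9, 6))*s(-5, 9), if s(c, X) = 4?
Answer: 90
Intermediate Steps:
w(D, q) = -8 + D/2 + q/2 (w(D, q) = -8 + (q + D)/2 = -8 + (D + q)/2 = -8 + (D/2 + q/2) = -8 + D/2 + q/2)
(-45*w(9, 6))*s(-5, 9) = -45*(-8 + (½)*9 + (½)*6)*4 = -45*(-8 + 9/2 + 3)*4 = -45*(-½)*4 = (45/2)*4 = 90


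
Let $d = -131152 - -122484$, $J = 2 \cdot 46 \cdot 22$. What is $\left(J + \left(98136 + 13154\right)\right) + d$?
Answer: $104646$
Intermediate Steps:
$J = 2024$ ($J = 92 \cdot 22 = 2024$)
$d = -8668$ ($d = -131152 + 122484 = -8668$)
$\left(J + \left(98136 + 13154\right)\right) + d = \left(2024 + \left(98136 + 13154\right)\right) - 8668 = \left(2024 + 111290\right) - 8668 = 113314 - 8668 = 104646$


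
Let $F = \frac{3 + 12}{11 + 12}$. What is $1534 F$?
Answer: $\frac{23010}{23} \approx 1000.4$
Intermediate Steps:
$F = \frac{15}{23} \approx 0.65217$
$1534 F = 1534 \cdot \frac{15}{23} = \frac{23010}{23}$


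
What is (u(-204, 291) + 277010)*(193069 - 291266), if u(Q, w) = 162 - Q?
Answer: -27237491072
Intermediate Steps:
(u(-204, 291) + 277010)*(193069 - 291266) = ((162 - 1*(-204)) + 277010)*(193069 - 291266) = ((162 + 204) + 277010)*(-98197) = (366 + 277010)*(-98197) = 277376*(-98197) = -27237491072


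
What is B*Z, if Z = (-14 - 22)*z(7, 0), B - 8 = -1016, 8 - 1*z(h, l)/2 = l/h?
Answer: 580608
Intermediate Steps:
z(h, l) = 16 - 2*l/h
B = -1008 (B = 8 - 1016 = -1008)
Z = -576 (Z = (-14 - 22)*(16 - 2*0/7) = -36*(16 - 2*0*⅐) = -36*(16 + 0) = -36*16 = -576)
B*Z = -1008*(-576) = 580608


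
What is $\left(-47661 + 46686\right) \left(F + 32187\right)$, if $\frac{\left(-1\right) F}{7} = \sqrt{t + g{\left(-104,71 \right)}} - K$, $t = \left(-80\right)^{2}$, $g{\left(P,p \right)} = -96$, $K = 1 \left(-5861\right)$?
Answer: $8619000 + 27300 \sqrt{394} \approx 9.1609 \cdot 10^{6}$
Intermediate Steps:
$K = -5861$
$t = 6400$
$F = -41027 - 28 \sqrt{394}$ ($F = - 7 \left(\sqrt{6400 - 96} - -5861\right) = - 7 \left(\sqrt{6304} + 5861\right) = - 7 \left(4 \sqrt{394} + 5861\right) = - 7 \left(5861 + 4 \sqrt{394}\right) = -41027 - 28 \sqrt{394} \approx -41583.0$)
$\left(-47661 + 46686\right) \left(F + 32187\right) = \left(-47661 + 46686\right) \left(\left(-41027 - 28 \sqrt{394}\right) + 32187\right) = - 975 \left(-8840 - 28 \sqrt{394}\right) = 8619000 + 27300 \sqrt{394}$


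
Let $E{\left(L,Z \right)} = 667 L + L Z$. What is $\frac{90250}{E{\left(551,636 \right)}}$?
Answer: $\frac{4750}{37787} \approx 0.1257$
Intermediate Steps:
$\frac{90250}{E{\left(551,636 \right)}} = \frac{90250}{551 \left(667 + 636\right)} = \frac{90250}{551 \cdot 1303} = \frac{90250}{717953} = 90250 \cdot \frac{1}{717953} = \frac{4750}{37787}$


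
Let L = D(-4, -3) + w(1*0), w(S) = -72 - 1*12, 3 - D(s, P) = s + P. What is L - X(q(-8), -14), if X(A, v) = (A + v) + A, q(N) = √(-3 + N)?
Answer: -60 - 2*I*√11 ≈ -60.0 - 6.6332*I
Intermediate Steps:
D(s, P) = 3 - P - s (D(s, P) = 3 - (s + P) = 3 - (P + s) = 3 + (-P - s) = 3 - P - s)
X(A, v) = v + 2*A
w(S) = -84 (w(S) = -72 - 12 = -84)
L = -74 (L = (3 - 1*(-3) - 1*(-4)) - 84 = (3 + 3 + 4) - 84 = 10 - 84 = -74)
L - X(q(-8), -14) = -74 - (-14 + 2*√(-3 - 8)) = -74 - (-14 + 2*√(-11)) = -74 - (-14 + 2*(I*√11)) = -74 - (-14 + 2*I*√11) = -74 + (14 - 2*I*√11) = -60 - 2*I*√11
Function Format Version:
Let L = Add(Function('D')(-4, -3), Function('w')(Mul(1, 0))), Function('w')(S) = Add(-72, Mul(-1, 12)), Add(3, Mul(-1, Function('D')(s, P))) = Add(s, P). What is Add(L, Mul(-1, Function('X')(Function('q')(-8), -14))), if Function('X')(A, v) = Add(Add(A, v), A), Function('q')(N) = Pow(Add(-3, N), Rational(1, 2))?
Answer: Add(-60, Mul(-2, I, Pow(11, Rational(1, 2)))) ≈ Add(-60.000, Mul(-6.6332, I))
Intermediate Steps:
Function('D')(s, P) = Add(3, Mul(-1, P), Mul(-1, s)) (Function('D')(s, P) = Add(3, Mul(-1, Add(s, P))) = Add(3, Mul(-1, Add(P, s))) = Add(3, Add(Mul(-1, P), Mul(-1, s))) = Add(3, Mul(-1, P), Mul(-1, s)))
Function('X')(A, v) = Add(v, Mul(2, A))
Function('w')(S) = -84 (Function('w')(S) = Add(-72, -12) = -84)
L = -74 (L = Add(Add(3, Mul(-1, -3), Mul(-1, -4)), -84) = Add(Add(3, 3, 4), -84) = Add(10, -84) = -74)
Add(L, Mul(-1, Function('X')(Function('q')(-8), -14))) = Add(-74, Mul(-1, Add(-14, Mul(2, Pow(Add(-3, -8), Rational(1, 2)))))) = Add(-74, Mul(-1, Add(-14, Mul(2, Pow(-11, Rational(1, 2)))))) = Add(-74, Mul(-1, Add(-14, Mul(2, Mul(I, Pow(11, Rational(1, 2))))))) = Add(-74, Mul(-1, Add(-14, Mul(2, I, Pow(11, Rational(1, 2)))))) = Add(-74, Add(14, Mul(-2, I, Pow(11, Rational(1, 2))))) = Add(-60, Mul(-2, I, Pow(11, Rational(1, 2))))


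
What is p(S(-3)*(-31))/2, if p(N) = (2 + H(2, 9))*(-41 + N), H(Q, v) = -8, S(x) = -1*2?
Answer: -63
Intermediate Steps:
S(x) = -2
p(N) = 246 - 6*N (p(N) = (2 - 8)*(-41 + N) = -6*(-41 + N) = 246 - 6*N)
p(S(-3)*(-31))/2 = (246 - (-12)*(-31))/2 = (246 - 6*62)*(½) = (246 - 372)*(½) = -126*½ = -63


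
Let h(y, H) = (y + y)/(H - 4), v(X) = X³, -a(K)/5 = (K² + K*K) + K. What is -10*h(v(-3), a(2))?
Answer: -10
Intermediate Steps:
a(K) = -10*K² - 5*K (a(K) = -5*((K² + K*K) + K) = -5*((K² + K²) + K) = -5*(2*K² + K) = -5*(K + 2*K²) = -10*K² - 5*K)
h(y, H) = 2*y/(-4 + H) (h(y, H) = (2*y)/(-4 + H) = 2*y/(-4 + H))
-10*h(v(-3), a(2)) = -20*(-3)³/(-4 - 5*2*(1 + 2*2)) = -20*(-27)/(-4 - 5*2*(1 + 4)) = -20*(-27)/(-4 - 5*2*5) = -20*(-27)/(-4 - 50) = -20*(-27)/(-54) = -20*(-27)*(-1)/54 = -10*1 = -10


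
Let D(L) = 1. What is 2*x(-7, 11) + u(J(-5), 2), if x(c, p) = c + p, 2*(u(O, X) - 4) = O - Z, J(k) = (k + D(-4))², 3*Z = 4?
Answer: 58/3 ≈ 19.333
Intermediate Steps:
Z = 4/3 (Z = (⅓)*4 = 4/3 ≈ 1.3333)
J(k) = (1 + k)² (J(k) = (k + 1)² = (1 + k)²)
u(O, X) = 10/3 + O/2 (u(O, X) = 4 + (O - 1*4/3)/2 = 4 + (O - 4/3)/2 = 4 + (-4/3 + O)/2 = 4 + (-⅔ + O/2) = 10/3 + O/2)
2*x(-7, 11) + u(J(-5), 2) = 2*(-7 + 11) + (10/3 + (1 - 5)²/2) = 2*4 + (10/3 + (½)*(-4)²) = 8 + (10/3 + (½)*16) = 8 + (10/3 + 8) = 8 + 34/3 = 58/3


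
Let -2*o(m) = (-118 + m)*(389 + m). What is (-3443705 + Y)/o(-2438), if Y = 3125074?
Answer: 318631/2618622 ≈ 0.12168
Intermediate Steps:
o(m) = -(-118 + m)*(389 + m)/2
(-3443705 + Y)/o(-2438) = (-3443705 + 3125074)/(22951 - 271/2*(-2438) - ½*(-2438)²) = -318631/(22951 + 330349 - ½*5943844) = -318631/(22951 + 330349 - 2971922) = -318631/(-2618622) = -318631*(-1/2618622) = 318631/2618622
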